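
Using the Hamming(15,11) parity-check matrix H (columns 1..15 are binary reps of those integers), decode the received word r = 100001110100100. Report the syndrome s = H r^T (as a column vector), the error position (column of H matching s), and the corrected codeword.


s = (1, 1, 1, 1)^T, error position = 15, corrected codeword c = 100001110100101

Compute s = H r^T mod 2 one row at a time:
  s_1 = 1 + 0 + 1 + 0 + 0 + 1 + 0 + 0 = 3 ≡ 1 (mod 2).
  s_2 = 0 + 0 + 1 + 1 + 0 + 1 + 0 + 0 = 3 ≡ 1 (mod 2).
  s_3 = 0 + 0 + 1 + 1 + 1 + 0 + 0 + 0 = 3 ≡ 1 (mod 2).
  s_4 = 1 + 0 + 0 + 1 + 0 + 0 + 1 + 0 = 3 ≡ 1 (mod 2).
s = (1, 1, 1, 1)^T — this equals column 15 of H (binary 1111), so error is at position 15.
Correct: flip bit 15 of r = 100001110100100 to get c = 100001110100101.


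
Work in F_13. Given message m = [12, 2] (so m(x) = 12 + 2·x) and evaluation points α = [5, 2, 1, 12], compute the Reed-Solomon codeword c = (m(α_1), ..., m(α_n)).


c = [9, 3, 1, 10]

Message polynomial: m(x) = 12 + 2·x (mod 13).
For each evaluation point α_i, compute m(α_i) mod 13:
  α_1 = 5: Horner steps 2 → 9, so m(5) = 9.
  α_2 = 2: Horner steps 2 → 3, so m(2) = 3.
  α_3 = 1: Horner steps 2 → 1, so m(1) = 1.
  α_4 = 12: Horner steps 2 → 10, so m(12) = 10.
Codeword c = [9, 3, 1, 10] ∈ F_13^4.


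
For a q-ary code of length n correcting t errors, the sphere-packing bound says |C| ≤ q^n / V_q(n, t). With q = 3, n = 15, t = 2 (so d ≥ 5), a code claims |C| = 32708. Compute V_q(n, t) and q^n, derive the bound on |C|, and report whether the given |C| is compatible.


V_q(n, t) = 451, q^n = 14348907, Hamming bound = 31815, |C| = 32708 > bound (violated).

Step 1: Compute V_q(n, t) = Σ_{j=0}^2 C(n, j) (q−1)^j.
  j = 0: C(15,0)·(2)^0 = 1·1 = 1.
  j = 1: C(15,1)·(2)^1 = 15·2 = 30.
  j = 2: C(15,2)·(2)^2 = 105·4 = 420.
  V_q(n, t) = 1 + 30 + 420 = 451.
Step 2: q^n = 3^15 = 14348907.
Step 3: Hamming bound ⌊q^n / V_q(n,t)⌋ = ⌊14348907/451⌋ = 31815.
Step 4: Compare |C| = 32708 to 31815: violated.
The claimed |C| lies above the Hamming bound, so no 3-ary code of length 15 with d ≥ 5 can have 32708 codewords.


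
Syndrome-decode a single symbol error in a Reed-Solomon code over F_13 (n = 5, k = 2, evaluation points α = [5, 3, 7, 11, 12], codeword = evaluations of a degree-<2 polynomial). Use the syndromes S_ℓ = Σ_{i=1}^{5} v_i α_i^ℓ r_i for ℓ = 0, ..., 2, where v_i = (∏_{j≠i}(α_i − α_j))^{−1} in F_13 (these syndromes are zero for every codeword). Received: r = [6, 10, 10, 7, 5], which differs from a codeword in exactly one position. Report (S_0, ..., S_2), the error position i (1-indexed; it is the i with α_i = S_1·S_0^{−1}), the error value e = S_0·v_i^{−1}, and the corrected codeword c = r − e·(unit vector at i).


S = (2, 1, 7), error at position 3, error magnitude e = 8, c = [6, 10, 2, 7, 5].

Step 1: column multipliers v_i = (∏_{j≠i}(α_i − α_j))^{−1} mod 13.
  i = 1 (α = 5): (5−3)(5−7)(5−11)(5−12) = 2·(−2)·(−6)·(−7) = −168 ≡ 1, so v_1 = 1^{−1} = 1 (mod 13).
  i = 2 (α = 3): (3−5)(3−7)(3−11)(3−12) = (−2)·(−4)·(−8)·(−9) = 576 ≡ 4, so v_2 = 4^{−1} = 10 (mod 13).
  i = 3 (α = 7): (7−5)(7−3)(7−11)(7−12) = 2·4·(−4)·(−5) = 160 ≡ 4, so v_3 = 4^{−1} = 10 (mod 13).
  i = 4 (α = 11): (11−5)(11−3)(11−7)(11−12) = 6·8·4·(−1) = −192 ≡ 3, so v_4 = 3^{−1} = 9 (mod 13).
  i = 5 (α = 12): (12−5)(12−3)(12−7)(12−11) = 7·9·5·1 = 315 ≡ 3, so v_5 = 3^{−1} = 9 (mod 13).
  v = [1, 10, 10, 9, 9].
Step 2: syndromes of r = [6, 10, 10, 7, 5] (all sums mod 13).
  S_0 = Σ v_i r_i = 1·6 + 10·10 + 10·10 + 9·7 + 9·5 = 314 ≡ 2.
  S_1 = Σ v_i α_i r_i = 1·5·6 + 10·3·10 + 10·7·10 + 9·11·7 + 9·12·5 = 2263 ≡ 1.
  α_i^2 mod 13 = [12, 9, 10, 4, 1].
  S_2 = Σ v_i α_i^2 r_i = 1·12·6 + 10·9·10 + 10·10·10 + 9·4·7 + 9·1·5 = 2269 ≡ 7.
  S = (2, 1, 7) ≠ 0, so r is not a codeword (an error is present).
Step 3: locate the error. For a single error e at position i, S_ℓ = v_i·e·α_i^ℓ, so α_err = S_1/S_0.
  S_0^{−1} = 2^{−1} = 7 (mod 13), so α_err = 1·7 = 7 ≡ 7 = α_3. Error position i = 3.
  Consistency check: S_2/S_1 = 7·1 = 7 ≡ 7 = α_err ✓ (single-error assumption holds).
Step 4: error magnitude e = S_0/v_3 = S_0·∏_{j≠3}(α_3 − α_j) = 2·4 = 8 ≡ 8 (mod 13).
Step 5: correct position 3: c_3 = r_3 − e = 10 − 8 ≡ 2 (mod 13). Hence c = [6, 10, 2, 7, 5].
  Check: interpolating c through the α_i gives m(x) = 3 + 11·x (degree < 2) with m(α_i) = c_i for every i, so c is indeed a codeword.


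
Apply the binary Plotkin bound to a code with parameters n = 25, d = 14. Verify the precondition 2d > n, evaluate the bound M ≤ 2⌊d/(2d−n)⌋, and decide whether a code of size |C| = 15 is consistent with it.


Plotkin bound M ≤ 8; given |C| = 15 > bound (violated).

Check applicability: 2d = 28, n = 25.
2d − n = 3 > 0, so Plotkin applies.
Compute d/(2d−n) = 14/3 ≈ 4.6667.
⌊d/(2d−n)⌋ = 4.
Plotkin bound: M ≤ 2·4 = 8.
Given |C| = 15, check: VIOLATED.
This |C| is above the Plotkin bound, so no binary code with n = 25, d = 14 and 15 codewords exists.


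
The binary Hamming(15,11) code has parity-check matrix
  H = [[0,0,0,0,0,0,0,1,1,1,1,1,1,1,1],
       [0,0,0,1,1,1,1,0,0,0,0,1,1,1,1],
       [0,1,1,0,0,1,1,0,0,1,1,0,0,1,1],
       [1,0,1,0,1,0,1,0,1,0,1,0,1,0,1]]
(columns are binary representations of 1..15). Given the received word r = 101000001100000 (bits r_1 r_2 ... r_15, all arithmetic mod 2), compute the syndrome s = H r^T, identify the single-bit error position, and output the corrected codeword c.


s = (0, 0, 0, 1)^T, error position = 1, corrected codeword c = 001000001100000

Compute s = H r^T mod 2 one row at a time:
  s_1 = 0 + 1 + 1 + 0 + 0 + 0 + 0 + 0 = 2 ≡ 0 (mod 2).
  s_2 = 0 + 0 + 0 + 0 + 0 + 0 + 0 + 0 = 0 ≡ 0 (mod 2).
  s_3 = 0 + 1 + 0 + 0 + 1 + 0 + 0 + 0 = 2 ≡ 0 (mod 2).
  s_4 = 1 + 1 + 0 + 0 + 1 + 0 + 0 + 0 = 3 ≡ 1 (mod 2).
s = (0, 0, 0, 1)^T — this equals column 1 of H (binary 0001), so error is at position 1.
Correct: flip bit 1 of r = 101000001100000 to get c = 001000001100000.


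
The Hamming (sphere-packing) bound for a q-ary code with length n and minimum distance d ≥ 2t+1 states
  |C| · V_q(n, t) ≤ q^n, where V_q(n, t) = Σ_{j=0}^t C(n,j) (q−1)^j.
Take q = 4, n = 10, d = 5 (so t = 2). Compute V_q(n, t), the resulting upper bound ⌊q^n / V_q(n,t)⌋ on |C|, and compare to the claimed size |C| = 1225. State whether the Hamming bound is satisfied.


V_q(n, t) = 436, q^n = 1048576, Hamming bound = 2404, |C| = 1225 ≤ bound (satisfied).

Step 1: Compute V_q(n, t) = Σ_{j=0}^2 C(n, j) (q−1)^j.
  j = 0: C(10,0)·(3)^0 = 1·1 = 1.
  j = 1: C(10,1)·(3)^1 = 10·3 = 30.
  j = 2: C(10,2)·(3)^2 = 45·9 = 405.
  V_q(n, t) = 1 + 30 + 405 = 436.
Step 2: q^n = 4^10 = 1048576.
Step 3: Hamming bound ⌊q^n / V_q(n,t)⌋ = ⌊1048576/436⌋ = 2404.
Step 4: Compare |C| = 1225 to 2404: satisfied.
The claimed |C| lies below the Hamming bound.


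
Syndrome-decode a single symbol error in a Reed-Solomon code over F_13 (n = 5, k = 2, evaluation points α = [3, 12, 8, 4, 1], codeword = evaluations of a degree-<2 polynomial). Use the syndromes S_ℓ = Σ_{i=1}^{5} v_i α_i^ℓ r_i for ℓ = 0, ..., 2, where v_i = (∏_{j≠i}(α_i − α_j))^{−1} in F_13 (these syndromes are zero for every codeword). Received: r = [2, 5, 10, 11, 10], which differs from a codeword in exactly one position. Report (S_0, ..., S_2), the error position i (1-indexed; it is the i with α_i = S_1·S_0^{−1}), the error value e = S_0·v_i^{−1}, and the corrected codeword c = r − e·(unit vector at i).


S = (11, 10, 2), error at position 3, error magnitude e = 2, c = [2, 5, 8, 11, 10].

Step 1: column multipliers v_i = (∏_{j≠i}(α_i − α_j))^{−1} mod 13.
  i = 1 (α = 3): (3−12)(3−8)(3−4)(3−1) = (−9)·(−5)·(−1)·2 = −90 ≡ 1, so v_1 = 1^{−1} = 1 (mod 13).
  i = 2 (α = 12): (12−3)(12−8)(12−4)(12−1) = 9·4·8·11 = 3168 ≡ 9, so v_2 = 9^{−1} = 3 (mod 13).
  i = 3 (α = 8): (8−3)(8−12)(8−4)(8−1) = 5·(−4)·4·7 = −560 ≡ 12, so v_3 = 12^{−1} = 12 (mod 13).
  i = 4 (α = 4): (4−3)(4−12)(4−8)(4−1) = 1·(−8)·(−4)·3 = 96 ≡ 5, so v_4 = 5^{−1} = 8 (mod 13).
  i = 5 (α = 1): (1−3)(1−12)(1−8)(1−4) = (−2)·(−11)·(−7)·(−3) = 462 ≡ 7, so v_5 = 7^{−1} = 2 (mod 13).
  v = [1, 3, 12, 8, 2].
Step 2: syndromes of r = [2, 5, 10, 11, 10] (all sums mod 13).
  S_0 = Σ v_i r_i = 1·2 + 3·5 + 12·10 + 8·11 + 2·10 = 245 ≡ 11.
  S_1 = Σ v_i α_i r_i = 1·3·2 + 3·12·5 + 12·8·10 + 8·4·11 + 2·1·10 = 1518 ≡ 10.
  α_i^2 mod 13 = [9, 1, 12, 3, 1].
  S_2 = Σ v_i α_i^2 r_i = 1·9·2 + 3·1·5 + 12·12·10 + 8·3·11 + 2·1·10 = 1757 ≡ 2.
  S = (11, 10, 2) ≠ 0, so r is not a codeword (an error is present).
Step 3: locate the error. For a single error e at position i, S_ℓ = v_i·e·α_i^ℓ, so α_err = S_1/S_0.
  S_0^{−1} = 11^{−1} = 6 (mod 13), so α_err = 10·6 = 60 ≡ 8 = α_3. Error position i = 3.
  Consistency check: S_2/S_1 = 2·4 = 8 ≡ 8 = α_err ✓ (single-error assumption holds).
Step 4: error magnitude e = S_0/v_3 = S_0·∏_{j≠3}(α_3 − α_j) = 11·12 = 132 ≡ 2 (mod 13).
Step 5: correct position 3: c_3 = r_3 − e = 10 − 2 ≡ 8 (mod 13). Hence c = [2, 5, 8, 11, 10].
  Check: interpolating c through the α_i gives m(x) = 1 + 9·x (degree < 2) with m(α_i) = c_i for every i, so c is indeed a codeword.


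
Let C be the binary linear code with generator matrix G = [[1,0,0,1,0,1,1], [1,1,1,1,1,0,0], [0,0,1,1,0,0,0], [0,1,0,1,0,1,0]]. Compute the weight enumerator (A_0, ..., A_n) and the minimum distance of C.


Weight distribution: A_0 = 1, A_2 = 2, A_3 = 4, A_4 = 5, A_5 = 4. Minimum distance d = 2.

Enumerate all 2^4 = 16 messages m ∈ F_2^4.
For each, compute codeword c = mG in F_2^7, then tally its weight.
  m = 0000 → c = 0000000, weight = 0.
  m = 1000 → c = 1001011, weight = 4.
  m = 0100 → c = 1111100, weight = 5.
  m = 1100 → c = 0110111, weight = 5.
  m = 0010 → c = 0011000, weight = 2.
  m = 1010 → c = 1010011, weight = 4.
  m = 0110 → c = 1100100, weight = 3.
  m = 1110 → c = 0101111, weight = 5.
  m = 0001 → c = 0101010, weight = 3.
  m = 1001 → c = 1100001, weight = 3.
  m = 0101 → c = 1010110, weight = 4.
  m = 1101 → c = 0011101, weight = 4.
  m = 0011 → c = 0110010, weight = 3.
  m = 1011 → c = 1111001, weight = 5.
  m = 0111 → c = 1001110, weight = 4.
  m = 1111 → c = 0000101, weight = 2.
Tally weights:
  weight 0: 1 codewords.
  weight 2: 2 codewords.
  weight 3: 4 codewords.
  weight 4: 5 codewords.
  weight 5: 4 codewords.
Minimum distance d = smallest w > 0 with A_w > 0 = 2.
Sanity: Σ A_w = 16 = 2^4 = 16 ✓.


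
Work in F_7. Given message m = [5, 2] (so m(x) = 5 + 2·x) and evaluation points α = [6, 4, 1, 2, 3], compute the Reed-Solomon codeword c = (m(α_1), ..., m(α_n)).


c = [3, 6, 0, 2, 4]

Message polynomial: m(x) = 5 + 2·x (mod 7).
For each evaluation point α_i, compute m(α_i) mod 7:
  α_1 = 6: Horner steps 2 → 3, so m(6) = 3.
  α_2 = 4: Horner steps 2 → 6, so m(4) = 6.
  α_3 = 1: Horner steps 2 → 0, so m(1) = 0.
  α_4 = 2: Horner steps 2 → 2, so m(2) = 2.
  α_5 = 3: Horner steps 2 → 4, so m(3) = 4.
Codeword c = [3, 6, 0, 2, 4] ∈ F_7^5.


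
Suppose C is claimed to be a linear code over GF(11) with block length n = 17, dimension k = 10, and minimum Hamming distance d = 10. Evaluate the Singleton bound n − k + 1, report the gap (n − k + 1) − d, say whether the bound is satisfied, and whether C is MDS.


Singleton RHS = n − k + 1 = 8, slack = -2, bound violated (no such code; not MDS).

Singleton bound: d ≤ n − k + 1.
Here n = 17, k = 10, so n − k + 1 = 8.
Given d = 10, check d ≤ 8: NO.
Slack = (n − k + 1) − d = -2.
The slack is negative: d = 10 exceeds n − k + 1 = 8 by 2, so the Singleton bound is violated and no linear [17, 10, 10]_11 code can exist. In particular it is not MDS (MDS requires d = n − k + 1 exactly).
Description: the claimed parameters are [17, 10, 10]_11; such a code would be impossible (violates the Singleton bound).


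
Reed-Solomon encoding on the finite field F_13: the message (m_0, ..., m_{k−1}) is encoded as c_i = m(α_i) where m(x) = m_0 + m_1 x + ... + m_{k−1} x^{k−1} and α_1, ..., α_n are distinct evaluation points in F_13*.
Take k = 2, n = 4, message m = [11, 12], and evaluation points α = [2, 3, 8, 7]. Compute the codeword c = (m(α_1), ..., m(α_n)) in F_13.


c = [9, 8, 3, 4]

Message polynomial: m(x) = 11 + 12·x (mod 13).
For each evaluation point α_i, compute m(α_i) mod 13:
  α_1 = 2: Horner steps 12 → 9, so m(2) = 9.
  α_2 = 3: Horner steps 12 → 8, so m(3) = 8.
  α_3 = 8: Horner steps 12 → 3, so m(8) = 3.
  α_4 = 7: Horner steps 12 → 4, so m(7) = 4.
Codeword c = [9, 8, 3, 4] ∈ F_13^4.


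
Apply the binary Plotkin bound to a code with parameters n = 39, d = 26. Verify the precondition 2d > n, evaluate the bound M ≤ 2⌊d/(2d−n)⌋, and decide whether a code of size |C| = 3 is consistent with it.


Plotkin bound M ≤ 4; given |C| = 3 ≤ bound (satisfied).

Check applicability: 2d = 52, n = 39.
2d − n = 13 > 0, so Plotkin applies.
Compute d/(2d−n) = 26/13 ≈ 2.0000.
⌊d/(2d−n)⌋ = 2.
Plotkin bound: M ≤ 2·2 = 4.
Given |C| = 3, check: satisfied.
This |C| is below the Plotkin bound.


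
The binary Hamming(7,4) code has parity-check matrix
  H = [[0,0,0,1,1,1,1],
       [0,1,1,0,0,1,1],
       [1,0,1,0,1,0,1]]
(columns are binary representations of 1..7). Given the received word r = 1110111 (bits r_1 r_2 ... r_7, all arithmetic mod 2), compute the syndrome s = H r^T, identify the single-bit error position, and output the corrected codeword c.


s = (1, 0, 0)^T, error position = 4, corrected codeword c = 1111111

Compute s = H r^T mod 2 one row at a time:
  s_1 = 0 + 1 + 1 + 1 = 3 ≡ 1 (mod 2).
  s_2 = 1 + 1 + 1 + 1 = 4 ≡ 0 (mod 2).
  s_3 = 1 + 1 + 1 + 1 = 4 ≡ 0 (mod 2).
s = (1, 0, 0)^T — this equals column 4 of H (binary 100), so error is at position 4.
Correct: flip bit 4 of r = 1110111 to get c = 1111111.


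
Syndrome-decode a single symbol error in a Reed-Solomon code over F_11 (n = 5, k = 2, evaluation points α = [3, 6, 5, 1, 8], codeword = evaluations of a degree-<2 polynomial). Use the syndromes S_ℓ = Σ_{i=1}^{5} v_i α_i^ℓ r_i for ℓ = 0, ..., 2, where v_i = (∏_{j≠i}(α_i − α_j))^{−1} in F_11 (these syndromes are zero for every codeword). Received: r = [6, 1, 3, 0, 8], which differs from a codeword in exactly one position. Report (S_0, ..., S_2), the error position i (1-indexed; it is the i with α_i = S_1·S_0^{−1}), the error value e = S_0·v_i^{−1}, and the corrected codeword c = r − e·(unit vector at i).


S = (9, 5, 4), error at position 1, error magnitude e = 10, c = [7, 1, 3, 0, 8].

Step 1: column multipliers v_i = (∏_{j≠i}(α_i − α_j))^{−1} mod 11.
  i = 1 (α = 3): (3−6)(3−5)(3−1)(3−8) = (−3)·(−2)·2·(−5) = −60 ≡ 6, so v_1 = 6^{−1} = 2 (mod 11).
  i = 2 (α = 6): (6−3)(6−5)(6−1)(6−8) = 3·1·5·(−2) = −30 ≡ 3, so v_2 = 3^{−1} = 4 (mod 11).
  i = 3 (α = 5): (5−3)(5−6)(5−1)(5−8) = 2·(−1)·4·(−3) = 24 ≡ 2, so v_3 = 2^{−1} = 6 (mod 11).
  i = 4 (α = 1): (1−3)(1−6)(1−5)(1−8) = (−2)·(−5)·(−4)·(−7) = 280 ≡ 5, so v_4 = 5^{−1} = 9 (mod 11).
  i = 5 (α = 8): (8−3)(8−6)(8−5)(8−1) = 5·2·3·7 = 210 ≡ 1, so v_5 = 1^{−1} = 1 (mod 11).
  v = [2, 4, 6, 9, 1].
Step 2: syndromes of r = [6, 1, 3, 0, 8] (all sums mod 11).
  S_0 = Σ v_i r_i = 2·6 + 4·1 + 6·3 + 9·0 + 1·8 = 42 ≡ 9.
  S_1 = Σ v_i α_i r_i = 2·3·6 + 4·6·1 + 6·5·3 + 9·1·0 + 1·8·8 = 214 ≡ 5.
  α_i^2 mod 11 = [9, 3, 3, 1, 9].
  S_2 = Σ v_i α_i^2 r_i = 2·9·6 + 4·3·1 + 6·3·3 + 9·1·0 + 1·9·8 = 246 ≡ 4.
  S = (9, 5, 4) ≠ 0, so r is not a codeword (an error is present).
Step 3: locate the error. For a single error e at position i, S_ℓ = v_i·e·α_i^ℓ, so α_err = S_1/S_0.
  S_0^{−1} = 9^{−1} = 5 (mod 11), so α_err = 5·5 = 25 ≡ 3 = α_1. Error position i = 1.
  Consistency check: S_2/S_1 = 4·9 = 36 ≡ 3 = α_err ✓ (single-error assumption holds).
Step 4: error magnitude e = S_0/v_1 = S_0·∏_{j≠1}(α_1 − α_j) = 9·6 = 54 ≡ 10 (mod 11).
Step 5: correct position 1: c_1 = r_1 − e = 6 − 10 ≡ 7 (mod 11). Hence c = [7, 1, 3, 0, 8].
  Check: interpolating c through the α_i gives m(x) = 2 + 9·x (degree < 2) with m(α_i) = c_i for every i, so c is indeed a codeword.


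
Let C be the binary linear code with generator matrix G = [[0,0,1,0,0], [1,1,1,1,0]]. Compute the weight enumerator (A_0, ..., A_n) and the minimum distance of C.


Weight distribution: A_0 = 1, A_1 = 1, A_3 = 1, A_4 = 1. Minimum distance d = 1.

Enumerate all 2^2 = 4 messages m ∈ F_2^2.
For each, compute codeword c = mG in F_2^5, then tally its weight.
  m = 00 → c = 00000, weight = 0.
  m = 10 → c = 00100, weight = 1.
  m = 01 → c = 11110, weight = 4.
  m = 11 → c = 11010, weight = 3.
Tally weights:
  weight 0: 1 codewords.
  weight 1: 1 codewords.
  weight 3: 1 codewords.
  weight 4: 1 codewords.
Minimum distance d = smallest w > 0 with A_w > 0 = 1.
Sanity: Σ A_w = 4 = 2^2 = 4 ✓.


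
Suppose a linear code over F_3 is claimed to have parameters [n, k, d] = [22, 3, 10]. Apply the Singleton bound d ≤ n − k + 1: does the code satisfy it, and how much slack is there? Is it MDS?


Singleton RHS = n − k + 1 = 20, slack = 10, bound satisfied, not MDS.

Singleton bound: d ≤ n − k + 1.
Here n = 22, k = 3, so n − k + 1 = 20.
Given d = 10, check d ≤ 20: YES.
Slack = (n − k + 1) − d = 10.
The code is NOT MDS (slack = 10 > 0).
Description: the claimed parameters are [22, 3, 10]_3; such a code would be non-MDS.


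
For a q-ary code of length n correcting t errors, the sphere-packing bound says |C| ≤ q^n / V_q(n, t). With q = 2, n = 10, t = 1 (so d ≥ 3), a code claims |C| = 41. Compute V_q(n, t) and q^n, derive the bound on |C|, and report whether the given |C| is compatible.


V_q(n, t) = 11, q^n = 1024, Hamming bound = 93, |C| = 41 ≤ bound (satisfied).

Step 1: Compute V_q(n, t) = Σ_{j=0}^1 C(n, j) (q−1)^j.
  j = 0: C(10,0)·(1)^0 = 1·1 = 1.
  j = 1: C(10,1)·(1)^1 = 10·1 = 10.
  V_q(n, t) = 1 + 10 = 11.
Step 2: q^n = 2^10 = 1024.
Step 3: Hamming bound ⌊q^n / V_q(n,t)⌋ = ⌊1024/11⌋ = 93.
Step 4: Compare |C| = 41 to 93: satisfied.
The claimed |C| lies below the Hamming bound.


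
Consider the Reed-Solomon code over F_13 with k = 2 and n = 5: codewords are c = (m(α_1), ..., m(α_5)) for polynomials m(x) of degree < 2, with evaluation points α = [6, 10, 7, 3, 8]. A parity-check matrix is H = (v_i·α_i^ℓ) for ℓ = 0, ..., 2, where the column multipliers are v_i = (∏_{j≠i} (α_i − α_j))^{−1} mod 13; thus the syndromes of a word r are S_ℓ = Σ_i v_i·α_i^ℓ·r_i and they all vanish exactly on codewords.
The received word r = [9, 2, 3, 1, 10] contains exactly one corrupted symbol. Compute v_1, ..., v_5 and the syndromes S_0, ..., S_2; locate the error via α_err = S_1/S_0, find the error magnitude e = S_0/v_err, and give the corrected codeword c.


S = (9, 12, 3), error at position 2, error magnitude e = 4, c = [9, 11, 3, 1, 10].

Step 1: column multipliers v_i = (∏_{j≠i}(α_i − α_j))^{−1} mod 13.
  i = 1 (α = 6): (6−10)(6−7)(6−3)(6−8) = (−4)·(−1)·3·(−2) = −24 ≡ 2, so v_1 = 2^{−1} = 7 (mod 13).
  i = 2 (α = 10): (10−6)(10−7)(10−3)(10−8) = 4·3·7·2 = 168 ≡ 12, so v_2 = 12^{−1} = 12 (mod 13).
  i = 3 (α = 7): (7−6)(7−10)(7−3)(7−8) = 1·(−3)·4·(−1) = 12 ≡ 12, so v_3 = 12^{−1} = 12 (mod 13).
  i = 4 (α = 3): (3−6)(3−10)(3−7)(3−8) = (−3)·(−7)·(−4)·(−5) = 420 ≡ 4, so v_4 = 4^{−1} = 10 (mod 13).
  i = 5 (α = 8): (8−6)(8−10)(8−7)(8−3) = 2·(−2)·1·5 = −20 ≡ 6, so v_5 = 6^{−1} = 11 (mod 13).
  v = [7, 12, 12, 10, 11].
Step 2: syndromes of r = [9, 2, 3, 1, 10] (all sums mod 13).
  S_0 = Σ v_i r_i = 7·9 + 12·2 + 12·3 + 10·1 + 11·10 = 243 ≡ 9.
  S_1 = Σ v_i α_i r_i = 7·6·9 + 12·10·2 + 12·7·3 + 10·3·1 + 11·8·10 = 1780 ≡ 12.
  α_i^2 mod 13 = [10, 9, 10, 9, 12].
  S_2 = Σ v_i α_i^2 r_i = 7·10·9 + 12·9·2 + 12·10·3 + 10·9·1 + 11·12·10 = 2616 ≡ 3.
  S = (9, 12, 3) ≠ 0, so r is not a codeword (an error is present).
Step 3: locate the error. For a single error e at position i, S_ℓ = v_i·e·α_i^ℓ, so α_err = S_1/S_0.
  S_0^{−1} = 9^{−1} = 3 (mod 13), so α_err = 12·3 = 36 ≡ 10 = α_2. Error position i = 2.
  Consistency check: S_2/S_1 = 3·12 = 36 ≡ 10 = α_err ✓ (single-error assumption holds).
Step 4: error magnitude e = S_0/v_2 = S_0·∏_{j≠2}(α_2 − α_j) = 9·12 = 108 ≡ 4 (mod 13).
Step 5: correct position 2: c_2 = r_2 − e = 2 − 4 ≡ 11 (mod 13). Hence c = [9, 11, 3, 1, 10].
  Check: interpolating c through the α_i gives m(x) = 6 + 7·x (degree < 2) with m(α_i) = c_i for every i, so c is indeed a codeword.


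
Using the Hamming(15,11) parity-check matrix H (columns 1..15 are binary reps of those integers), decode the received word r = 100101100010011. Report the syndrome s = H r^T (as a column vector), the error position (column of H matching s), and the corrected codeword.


s = (1, 1, 1, 0)^T, error position = 14, corrected codeword c = 100101100010001

Compute s = H r^T mod 2 one row at a time:
  s_1 = 0 + 0 + 0 + 1 + 0 + 0 + 1 + 1 = 3 ≡ 1 (mod 2).
  s_2 = 1 + 0 + 1 + 1 + 0 + 0 + 1 + 1 = 5 ≡ 1 (mod 2).
  s_3 = 0 + 0 + 1 + 1 + 0 + 1 + 1 + 1 = 5 ≡ 1 (mod 2).
  s_4 = 1 + 0 + 0 + 1 + 0 + 1 + 0 + 1 = 4 ≡ 0 (mod 2).
s = (1, 1, 1, 0)^T — this equals column 14 of H (binary 1110), so error is at position 14.
Correct: flip bit 14 of r = 100101100010011 to get c = 100101100010001.


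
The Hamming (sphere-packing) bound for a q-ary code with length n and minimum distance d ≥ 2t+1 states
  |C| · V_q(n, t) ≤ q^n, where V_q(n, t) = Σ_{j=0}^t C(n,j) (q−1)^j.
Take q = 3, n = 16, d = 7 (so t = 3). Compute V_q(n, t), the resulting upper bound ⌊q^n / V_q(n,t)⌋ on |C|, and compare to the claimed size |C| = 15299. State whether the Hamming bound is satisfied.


V_q(n, t) = 4993, q^n = 43046721, Hamming bound = 8621, |C| = 15299 > bound (violated).

Step 1: Compute V_q(n, t) = Σ_{j=0}^3 C(n, j) (q−1)^j.
  j = 0: C(16,0)·(2)^0 = 1·1 = 1.
  j = 1: C(16,1)·(2)^1 = 16·2 = 32.
  j = 2: C(16,2)·(2)^2 = 120·4 = 480.
  j = 3: C(16,3)·(2)^3 = 560·8 = 4480.
  V_q(n, t) = 1 + 32 + 480 + 4480 = 4993.
Step 2: q^n = 3^16 = 43046721.
Step 3: Hamming bound ⌊q^n / V_q(n,t)⌋ = ⌊43046721/4993⌋ = 8621.
Step 4: Compare |C| = 15299 to 8621: violated.
The claimed |C| lies above the Hamming bound, so no 3-ary code of length 16 with d ≥ 7 can have 15299 codewords.


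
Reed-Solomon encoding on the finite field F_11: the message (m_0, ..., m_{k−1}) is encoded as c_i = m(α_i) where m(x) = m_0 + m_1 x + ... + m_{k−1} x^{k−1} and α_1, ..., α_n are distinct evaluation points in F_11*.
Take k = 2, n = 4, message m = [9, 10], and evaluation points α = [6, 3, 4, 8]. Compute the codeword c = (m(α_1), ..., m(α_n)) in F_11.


c = [3, 6, 5, 1]

Message polynomial: m(x) = 9 + 10·x (mod 11).
For each evaluation point α_i, compute m(α_i) mod 11:
  α_1 = 6: Horner steps 10 → 3, so m(6) = 3.
  α_2 = 3: Horner steps 10 → 6, so m(3) = 6.
  α_3 = 4: Horner steps 10 → 5, so m(4) = 5.
  α_4 = 8: Horner steps 10 → 1, so m(8) = 1.
Codeword c = [3, 6, 5, 1] ∈ F_11^4.


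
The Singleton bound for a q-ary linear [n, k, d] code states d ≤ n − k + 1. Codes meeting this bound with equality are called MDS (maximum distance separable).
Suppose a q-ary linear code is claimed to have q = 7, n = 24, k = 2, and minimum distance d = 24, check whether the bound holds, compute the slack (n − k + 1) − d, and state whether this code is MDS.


Singleton RHS = n − k + 1 = 23, slack = -1, bound violated (no such code; not MDS).

Singleton bound: d ≤ n − k + 1.
Here n = 24, k = 2, so n − k + 1 = 23.
Given d = 24, check d ≤ 23: NO.
Slack = (n − k + 1) − d = -1.
The slack is negative: d = 24 exceeds n − k + 1 = 23 by 1, so the Singleton bound is violated and no linear [24, 2, 24]_7 code can exist. In particular it is not MDS (MDS requires d = n − k + 1 exactly).
Description: the claimed parameters are [24, 2, 24]_7; such a code would be impossible (violates the Singleton bound).


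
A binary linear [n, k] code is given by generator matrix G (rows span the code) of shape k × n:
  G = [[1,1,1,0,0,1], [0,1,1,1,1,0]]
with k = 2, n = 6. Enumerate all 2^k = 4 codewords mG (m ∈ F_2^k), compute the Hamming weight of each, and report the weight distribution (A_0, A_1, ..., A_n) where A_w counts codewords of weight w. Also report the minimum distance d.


Weight distribution: A_0 = 1, A_4 = 3. Minimum distance d = 4.

Enumerate all 2^2 = 4 messages m ∈ F_2^2.
For each, compute codeword c = mG in F_2^6, then tally its weight.
  m = 00 → c = 000000, weight = 0.
  m = 10 → c = 111001, weight = 4.
  m = 01 → c = 011110, weight = 4.
  m = 11 → c = 100111, weight = 4.
Tally weights:
  weight 0: 1 codewords.
  weight 4: 3 codewords.
Minimum distance d = smallest w > 0 with A_w > 0 = 4.
Sanity: Σ A_w = 4 = 2^2 = 4 ✓.


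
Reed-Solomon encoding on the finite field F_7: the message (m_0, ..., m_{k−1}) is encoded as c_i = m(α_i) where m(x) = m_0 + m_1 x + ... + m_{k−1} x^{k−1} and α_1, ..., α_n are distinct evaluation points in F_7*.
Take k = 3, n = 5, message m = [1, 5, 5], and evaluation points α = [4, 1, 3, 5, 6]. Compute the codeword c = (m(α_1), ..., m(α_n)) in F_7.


c = [3, 4, 5, 4, 1]

Message polynomial: m(x) = 1 + 5·x + 5·x^2 (mod 7).
For each evaluation point α_i, compute m(α_i) mod 7:
  α_1 = 4: Horner steps 5 → 4 → 3, so m(4) = 3.
  α_2 = 1: Horner steps 5 → 3 → 4, so m(1) = 4.
  α_3 = 3: Horner steps 5 → 6 → 5, so m(3) = 5.
  α_4 = 5: Horner steps 5 → 2 → 4, so m(5) = 4.
  α_5 = 6: Horner steps 5 → 0 → 1, so m(6) = 1.
Codeword c = [3, 4, 5, 4, 1] ∈ F_7^5.


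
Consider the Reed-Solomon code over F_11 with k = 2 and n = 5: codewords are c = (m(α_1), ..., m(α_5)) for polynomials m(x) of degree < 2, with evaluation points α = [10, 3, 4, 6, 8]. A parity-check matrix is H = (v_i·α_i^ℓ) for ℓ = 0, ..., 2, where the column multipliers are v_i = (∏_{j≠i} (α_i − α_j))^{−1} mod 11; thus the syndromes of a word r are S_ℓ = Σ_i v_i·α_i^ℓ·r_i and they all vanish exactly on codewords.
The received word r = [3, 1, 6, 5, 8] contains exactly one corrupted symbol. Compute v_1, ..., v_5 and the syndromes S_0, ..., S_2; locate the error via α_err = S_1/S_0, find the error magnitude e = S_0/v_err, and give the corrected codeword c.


S = (6, 4, 10), error at position 5, error magnitude e = 4, c = [3, 1, 6, 5, 4].

Step 1: column multipliers v_i = (∏_{j≠i}(α_i − α_j))^{−1} mod 11.
  i = 1 (α = 10): (10−3)(10−4)(10−6)(10−8) = 7·6·4·2 = 336 ≡ 6, so v_1 = 6^{−1} = 2 (mod 11).
  i = 2 (α = 3): (3−10)(3−4)(3−6)(3−8) = (−7)·(−1)·(−3)·(−5) = 105 ≡ 6, so v_2 = 6^{−1} = 2 (mod 11).
  i = 3 (α = 4): (4−10)(4−3)(4−6)(4−8) = (−6)·1·(−2)·(−4) = −48 ≡ 7, so v_3 = 7^{−1} = 8 (mod 11).
  i = 4 (α = 6): (6−10)(6−3)(6−4)(6−8) = (−4)·3·2·(−2) = 48 ≡ 4, so v_4 = 4^{−1} = 3 (mod 11).
  i = 5 (α = 8): (8−10)(8−3)(8−4)(8−6) = (−2)·5·4·2 = −80 ≡ 8, so v_5 = 8^{−1} = 7 (mod 11).
  v = [2, 2, 8, 3, 7].
Step 2: syndromes of r = [3, 1, 6, 5, 8] (all sums mod 11).
  S_0 = Σ v_i r_i = 2·3 + 2·1 + 8·6 + 3·5 + 7·8 = 127 ≡ 6.
  S_1 = Σ v_i α_i r_i = 2·10·3 + 2·3·1 + 8·4·6 + 3·6·5 + 7·8·8 = 796 ≡ 4.
  α_i^2 mod 11 = [1, 9, 5, 3, 9].
  S_2 = Σ v_i α_i^2 r_i = 2·1·3 + 2·9·1 + 8·5·6 + 3·3·5 + 7·9·8 = 813 ≡ 10.
  S = (6, 4, 10) ≠ 0, so r is not a codeword (an error is present).
Step 3: locate the error. For a single error e at position i, S_ℓ = v_i·e·α_i^ℓ, so α_err = S_1/S_0.
  S_0^{−1} = 6^{−1} = 2 (mod 11), so α_err = 4·2 = 8 ≡ 8 = α_5. Error position i = 5.
  Consistency check: S_2/S_1 = 10·3 = 30 ≡ 8 = α_err ✓ (single-error assumption holds).
Step 4: error magnitude e = S_0/v_5 = S_0·∏_{j≠5}(α_5 − α_j) = 6·8 = 48 ≡ 4 (mod 11).
Step 5: correct position 5: c_5 = r_5 − e = 8 − 4 ≡ 4 (mod 11). Hence c = [3, 1, 6, 5, 4].
  Check: interpolating c through the α_i gives m(x) = 8 + 5·x (degree < 2) with m(α_i) = c_i for every i, so c is indeed a codeword.


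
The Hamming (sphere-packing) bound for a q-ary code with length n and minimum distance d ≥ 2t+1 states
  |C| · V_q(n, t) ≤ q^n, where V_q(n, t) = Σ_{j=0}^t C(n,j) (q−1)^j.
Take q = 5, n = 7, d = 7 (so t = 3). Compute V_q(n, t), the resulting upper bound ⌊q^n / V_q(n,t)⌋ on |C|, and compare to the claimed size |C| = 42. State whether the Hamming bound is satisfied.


V_q(n, t) = 2605, q^n = 78125, Hamming bound = 29, |C| = 42 > bound (violated).

Step 1: Compute V_q(n, t) = Σ_{j=0}^3 C(n, j) (q−1)^j.
  j = 0: C(7,0)·(4)^0 = 1·1 = 1.
  j = 1: C(7,1)·(4)^1 = 7·4 = 28.
  j = 2: C(7,2)·(4)^2 = 21·16 = 336.
  j = 3: C(7,3)·(4)^3 = 35·64 = 2240.
  V_q(n, t) = 1 + 28 + 336 + 2240 = 2605.
Step 2: q^n = 5^7 = 78125.
Step 3: Hamming bound ⌊q^n / V_q(n,t)⌋ = ⌊78125/2605⌋ = 29.
Step 4: Compare |C| = 42 to 29: violated.
The claimed |C| lies above the Hamming bound, so no 5-ary code of length 7 with d ≥ 7 can have 42 codewords.


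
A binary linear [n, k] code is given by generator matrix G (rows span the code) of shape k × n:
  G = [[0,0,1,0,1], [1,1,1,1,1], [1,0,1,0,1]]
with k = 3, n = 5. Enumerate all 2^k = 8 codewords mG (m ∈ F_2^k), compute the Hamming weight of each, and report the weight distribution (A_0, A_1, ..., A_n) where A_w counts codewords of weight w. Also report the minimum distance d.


Weight distribution: A_0 = 1, A_1 = 1, A_2 = 2, A_3 = 2, A_4 = 1, A_5 = 1. Minimum distance d = 1.

Enumerate all 2^3 = 8 messages m ∈ F_2^3.
For each, compute codeword c = mG in F_2^5, then tally its weight.
  m = 000 → c = 00000, weight = 0.
  m = 100 → c = 00101, weight = 2.
  m = 010 → c = 11111, weight = 5.
  m = 110 → c = 11010, weight = 3.
  m = 001 → c = 10101, weight = 3.
  m = 101 → c = 10000, weight = 1.
  m = 011 → c = 01010, weight = 2.
  m = 111 → c = 01111, weight = 4.
Tally weights:
  weight 0: 1 codewords.
  weight 1: 1 codewords.
  weight 2: 2 codewords.
  weight 3: 2 codewords.
  weight 4: 1 codewords.
  weight 5: 1 codewords.
Minimum distance d = smallest w > 0 with A_w > 0 = 1.
Sanity: Σ A_w = 8 = 2^3 = 8 ✓.


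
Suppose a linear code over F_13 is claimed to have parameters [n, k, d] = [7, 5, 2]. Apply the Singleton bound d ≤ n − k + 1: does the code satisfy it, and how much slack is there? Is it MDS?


Singleton RHS = n − k + 1 = 3, slack = 1, bound satisfied, not MDS.

Singleton bound: d ≤ n − k + 1.
Here n = 7, k = 5, so n − k + 1 = 3.
Given d = 2, check d ≤ 3: YES.
Slack = (n − k + 1) − d = 1.
The code is NOT MDS (slack = 1 > 0).
Description: the claimed parameters are [7, 5, 2]_13; such a code would be non-MDS.


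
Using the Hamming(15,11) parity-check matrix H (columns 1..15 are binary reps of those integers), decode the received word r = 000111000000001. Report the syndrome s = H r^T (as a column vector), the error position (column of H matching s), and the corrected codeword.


s = (1, 0, 0, 0)^T, error position = 8, corrected codeword c = 000111010000001

Compute s = H r^T mod 2 one row at a time:
  s_1 = 0 + 0 + 0 + 0 + 0 + 0 + 0 + 1 = 1 ≡ 1 (mod 2).
  s_2 = 1 + 1 + 1 + 0 + 0 + 0 + 0 + 1 = 4 ≡ 0 (mod 2).
  s_3 = 0 + 0 + 1 + 0 + 0 + 0 + 0 + 1 = 2 ≡ 0 (mod 2).
  s_4 = 0 + 0 + 1 + 0 + 0 + 0 + 0 + 1 = 2 ≡ 0 (mod 2).
s = (1, 0, 0, 0)^T — this equals column 8 of H (binary 1000), so error is at position 8.
Correct: flip bit 8 of r = 000111000000001 to get c = 000111010000001.


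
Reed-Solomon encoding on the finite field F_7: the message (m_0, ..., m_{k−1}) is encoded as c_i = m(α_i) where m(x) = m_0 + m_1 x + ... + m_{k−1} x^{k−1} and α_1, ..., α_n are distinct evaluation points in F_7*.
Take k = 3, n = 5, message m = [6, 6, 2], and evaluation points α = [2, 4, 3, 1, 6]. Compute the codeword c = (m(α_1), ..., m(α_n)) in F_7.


c = [5, 6, 0, 0, 2]

Message polynomial: m(x) = 6 + 6·x + 2·x^2 (mod 7).
For each evaluation point α_i, compute m(α_i) mod 7:
  α_1 = 2: Horner steps 2 → 3 → 5, so m(2) = 5.
  α_2 = 4: Horner steps 2 → 0 → 6, so m(4) = 6.
  α_3 = 3: Horner steps 2 → 5 → 0, so m(3) = 0.
  α_4 = 1: Horner steps 2 → 1 → 0, so m(1) = 0.
  α_5 = 6: Horner steps 2 → 4 → 2, so m(6) = 2.
Codeword c = [5, 6, 0, 0, 2] ∈ F_7^5.


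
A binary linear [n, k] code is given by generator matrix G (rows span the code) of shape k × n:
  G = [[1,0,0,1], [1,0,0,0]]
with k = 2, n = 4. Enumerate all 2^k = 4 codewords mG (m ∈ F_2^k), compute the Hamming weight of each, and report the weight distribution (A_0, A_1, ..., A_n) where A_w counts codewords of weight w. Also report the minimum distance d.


Weight distribution: A_0 = 1, A_1 = 2, A_2 = 1. Minimum distance d = 1.

Enumerate all 2^2 = 4 messages m ∈ F_2^2.
For each, compute codeword c = mG in F_2^4, then tally its weight.
  m = 00 → c = 0000, weight = 0.
  m = 10 → c = 1001, weight = 2.
  m = 01 → c = 1000, weight = 1.
  m = 11 → c = 0001, weight = 1.
Tally weights:
  weight 0: 1 codewords.
  weight 1: 2 codewords.
  weight 2: 1 codewords.
Minimum distance d = smallest w > 0 with A_w > 0 = 1.
Sanity: Σ A_w = 4 = 2^2 = 4 ✓.


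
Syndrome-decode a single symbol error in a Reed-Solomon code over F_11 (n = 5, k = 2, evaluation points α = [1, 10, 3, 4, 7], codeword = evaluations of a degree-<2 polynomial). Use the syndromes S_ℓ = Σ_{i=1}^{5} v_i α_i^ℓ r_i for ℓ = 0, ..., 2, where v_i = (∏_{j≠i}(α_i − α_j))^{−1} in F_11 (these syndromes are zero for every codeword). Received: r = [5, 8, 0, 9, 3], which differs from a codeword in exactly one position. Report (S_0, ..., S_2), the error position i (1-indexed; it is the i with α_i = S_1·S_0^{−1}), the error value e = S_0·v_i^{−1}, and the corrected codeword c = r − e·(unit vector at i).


S = (9, 9, 9), error at position 1, error magnitude e = 1, c = [4, 8, 0, 9, 3].

Step 1: column multipliers v_i = (∏_{j≠i}(α_i − α_j))^{−1} mod 11.
  i = 1 (α = 1): (1−10)(1−3)(1−4)(1−7) = (−9)·(−2)·(−3)·(−6) = 324 ≡ 5, so v_1 = 5^{−1} = 9 (mod 11).
  i = 2 (α = 10): (10−1)(10−3)(10−4)(10−7) = 9·7·6·3 = 1134 ≡ 1, so v_2 = 1^{−1} = 1 (mod 11).
  i = 3 (α = 3): (3−1)(3−10)(3−4)(3−7) = 2·(−7)·(−1)·(−4) = −56 ≡ 10, so v_3 = 10^{−1} = 10 (mod 11).
  i = 4 (α = 4): (4−1)(4−10)(4−3)(4−7) = 3·(−6)·1·(−3) = 54 ≡ 10, so v_4 = 10^{−1} = 10 (mod 11).
  i = 5 (α = 7): (7−1)(7−10)(7−3)(7−4) = 6·(−3)·4·3 = −216 ≡ 4, so v_5 = 4^{−1} = 3 (mod 11).
  v = [9, 1, 10, 10, 3].
Step 2: syndromes of r = [5, 8, 0, 9, 3] (all sums mod 11).
  S_0 = Σ v_i r_i = 9·5 + 1·8 + 10·0 + 10·9 + 3·3 = 152 ≡ 9.
  S_1 = Σ v_i α_i r_i = 9·1·5 + 1·10·8 + 10·3·0 + 10·4·9 + 3·7·3 = 548 ≡ 9.
  α_i^2 mod 11 = [1, 1, 9, 5, 5].
  S_2 = Σ v_i α_i^2 r_i = 9·1·5 + 1·1·8 + 10·9·0 + 10·5·9 + 3·5·3 = 548 ≡ 9.
  S = (9, 9, 9) ≠ 0, so r is not a codeword (an error is present).
Step 3: locate the error. For a single error e at position i, S_ℓ = v_i·e·α_i^ℓ, so α_err = S_1/S_0.
  S_0^{−1} = 9^{−1} = 5 (mod 11), so α_err = 9·5 = 45 ≡ 1 = α_1. Error position i = 1.
  Consistency check: S_2/S_1 = 9·5 = 45 ≡ 1 = α_err ✓ (single-error assumption holds).
Step 4: error magnitude e = S_0/v_1 = S_0·∏_{j≠1}(α_1 − α_j) = 9·5 = 45 ≡ 1 (mod 11).
Step 5: correct position 1: c_1 = r_1 − e = 5 − 1 ≡ 4 (mod 11). Hence c = [4, 8, 0, 9, 3].
  Check: interpolating c through the α_i gives m(x) = 6 + 9·x (degree < 2) with m(α_i) = c_i for every i, so c is indeed a codeword.


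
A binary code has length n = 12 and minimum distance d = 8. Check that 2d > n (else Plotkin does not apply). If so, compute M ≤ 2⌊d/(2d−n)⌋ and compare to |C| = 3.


Plotkin bound M ≤ 4; given |C| = 3 ≤ bound (satisfied).

Check applicability: 2d = 16, n = 12.
2d − n = 4 > 0, so Plotkin applies.
Compute d/(2d−n) = 8/4 ≈ 2.0000.
⌊d/(2d−n)⌋ = 2.
Plotkin bound: M ≤ 2·2 = 4.
Given |C| = 3, check: satisfied.
This |C| is below the Plotkin bound.


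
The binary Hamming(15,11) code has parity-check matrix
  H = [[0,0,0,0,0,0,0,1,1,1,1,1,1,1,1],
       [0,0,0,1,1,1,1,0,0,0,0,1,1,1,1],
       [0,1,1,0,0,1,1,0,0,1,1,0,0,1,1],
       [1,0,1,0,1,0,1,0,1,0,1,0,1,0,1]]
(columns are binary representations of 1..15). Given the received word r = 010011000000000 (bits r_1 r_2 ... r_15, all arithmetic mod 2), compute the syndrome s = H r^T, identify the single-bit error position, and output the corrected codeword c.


s = (0, 0, 0, 1)^T, error position = 1, corrected codeword c = 110011000000000

Compute s = H r^T mod 2 one row at a time:
  s_1 = 0 + 0 + 0 + 0 + 0 + 0 + 0 + 0 = 0 ≡ 0 (mod 2).
  s_2 = 0 + 1 + 1 + 0 + 0 + 0 + 0 + 0 = 2 ≡ 0 (mod 2).
  s_3 = 1 + 0 + 1 + 0 + 0 + 0 + 0 + 0 = 2 ≡ 0 (mod 2).
  s_4 = 0 + 0 + 1 + 0 + 0 + 0 + 0 + 0 = 1 ≡ 1 (mod 2).
s = (0, 0, 0, 1)^T — this equals column 1 of H (binary 0001), so error is at position 1.
Correct: flip bit 1 of r = 010011000000000 to get c = 110011000000000.


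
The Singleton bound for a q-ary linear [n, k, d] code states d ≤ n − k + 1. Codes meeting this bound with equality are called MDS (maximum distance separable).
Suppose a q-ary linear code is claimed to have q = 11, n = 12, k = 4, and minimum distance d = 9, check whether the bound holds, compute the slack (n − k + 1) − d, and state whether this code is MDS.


Singleton RHS = n − k + 1 = 9, slack = 0, bound satisfied, MDS.

Singleton bound: d ≤ n − k + 1.
Here n = 12, k = 4, so n − k + 1 = 9.
Given d = 9, check d ≤ 9: YES.
Slack = (n − k + 1) − d = 0.
The code is MDS (slack = 0).
Description: the claimed parameters are [12, 4, 9]_11; such a code would be MDS (meets Singleton bound).


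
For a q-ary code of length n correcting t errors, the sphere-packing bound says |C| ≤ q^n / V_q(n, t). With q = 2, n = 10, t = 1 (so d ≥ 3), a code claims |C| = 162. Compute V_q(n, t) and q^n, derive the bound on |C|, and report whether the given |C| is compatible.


V_q(n, t) = 11, q^n = 1024, Hamming bound = 93, |C| = 162 > bound (violated).

Step 1: Compute V_q(n, t) = Σ_{j=0}^1 C(n, j) (q−1)^j.
  j = 0: C(10,0)·(1)^0 = 1·1 = 1.
  j = 1: C(10,1)·(1)^1 = 10·1 = 10.
  V_q(n, t) = 1 + 10 = 11.
Step 2: q^n = 2^10 = 1024.
Step 3: Hamming bound ⌊q^n / V_q(n,t)⌋ = ⌊1024/11⌋ = 93.
Step 4: Compare |C| = 162 to 93: violated.
The claimed |C| lies above the Hamming bound, so no 2-ary code of length 10 with d ≥ 3 can have 162 codewords.


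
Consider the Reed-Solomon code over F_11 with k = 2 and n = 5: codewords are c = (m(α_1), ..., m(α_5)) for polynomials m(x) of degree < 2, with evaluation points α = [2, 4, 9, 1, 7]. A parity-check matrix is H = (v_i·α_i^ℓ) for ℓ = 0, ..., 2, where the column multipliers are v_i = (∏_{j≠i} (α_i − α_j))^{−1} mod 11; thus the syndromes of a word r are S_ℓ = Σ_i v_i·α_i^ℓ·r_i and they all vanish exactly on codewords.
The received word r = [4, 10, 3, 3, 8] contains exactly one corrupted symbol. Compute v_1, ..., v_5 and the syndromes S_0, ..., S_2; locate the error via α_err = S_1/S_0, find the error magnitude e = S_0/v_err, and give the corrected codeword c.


S = (2, 2, 2), error at position 4, error magnitude e = 2, c = [4, 10, 3, 1, 8].

Step 1: column multipliers v_i = (∏_{j≠i}(α_i − α_j))^{−1} mod 11.
  i = 1 (α = 2): (2−4)(2−9)(2−1)(2−7) = (−2)·(−7)·1·(−5) = −70 ≡ 7, so v_1 = 7^{−1} = 8 (mod 11).
  i = 2 (α = 4): (4−2)(4−9)(4−1)(4−7) = 2·(−5)·3·(−3) = 90 ≡ 2, so v_2 = 2^{−1} = 6 (mod 11).
  i = 3 (α = 9): (9−2)(9−4)(9−1)(9−7) = 7·5·8·2 = 560 ≡ 10, so v_3 = 10^{−1} = 10 (mod 11).
  i = 4 (α = 1): (1−2)(1−4)(1−9)(1−7) = (−1)·(−3)·(−8)·(−6) = 144 ≡ 1, so v_4 = 1^{−1} = 1 (mod 11).
  i = 5 (α = 7): (7−2)(7−4)(7−9)(7−1) = 5·3·(−2)·6 = −180 ≡ 7, so v_5 = 7^{−1} = 8 (mod 11).
  v = [8, 6, 10, 1, 8].
Step 2: syndromes of r = [4, 10, 3, 3, 8] (all sums mod 11).
  S_0 = Σ v_i r_i = 8·4 + 6·10 + 10·3 + 1·3 + 8·8 = 189 ≡ 2.
  S_1 = Σ v_i α_i r_i = 8·2·4 + 6·4·10 + 10·9·3 + 1·1·3 + 8·7·8 = 1025 ≡ 2.
  α_i^2 mod 11 = [4, 5, 4, 1, 5].
  S_2 = Σ v_i α_i^2 r_i = 8·4·4 + 6·5·10 + 10·4·3 + 1·1·3 + 8·5·8 = 871 ≡ 2.
  S = (2, 2, 2) ≠ 0, so r is not a codeword (an error is present).
Step 3: locate the error. For a single error e at position i, S_ℓ = v_i·e·α_i^ℓ, so α_err = S_1/S_0.
  S_0^{−1} = 2^{−1} = 6 (mod 11), so α_err = 2·6 = 12 ≡ 1 = α_4. Error position i = 4.
  Consistency check: S_2/S_1 = 2·6 = 12 ≡ 1 = α_err ✓ (single-error assumption holds).
Step 4: error magnitude e = S_0/v_4 = S_0·∏_{j≠4}(α_4 − α_j) = 2·1 = 2 ≡ 2 (mod 11).
Step 5: correct position 4: c_4 = r_4 − e = 3 − 2 ≡ 1 (mod 11). Hence c = [4, 10, 3, 1, 8].
  Check: interpolating c through the α_i gives m(x) = 9 + 3·x (degree < 2) with m(α_i) = c_i for every i, so c is indeed a codeword.
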